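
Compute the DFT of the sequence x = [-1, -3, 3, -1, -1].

X[k] = Σ(n=0 to 4) x[n] · ω_5^(nk)
where ω_5 = e^(-2πi/5)

Computing each X[k]:
X[0] = -3
X[1] = -3.8541-0.4490i
X[2] = 2.8541+4.9798i
X[3] = 2.8541-4.9798i
X[4] = -3.8541+0.4490i

X = [-3, -3.8541-0.4490i, 2.8541+4.9798i, 2.8541-4.9798i, -3.8541+0.4490i]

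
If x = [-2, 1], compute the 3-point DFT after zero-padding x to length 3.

Original 2-point DFT: [-1, -3]
Zero-padded 3-point DFT provides frequency interpolation.

DFT_3([x, 0, ...]) = [-1, -2.5000-0.8660i, -2.5000+0.8660i]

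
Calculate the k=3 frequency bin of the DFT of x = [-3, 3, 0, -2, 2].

X[3] = Σ(n=0 to 4) x[n] · ω_5^(3n) where ω_5 = e^(-2πi/5)
= (-3)·ω_5^0 + (3)·ω_5^3 + (0)·ω_5^6 + (-2)·ω_5^9 + (2)·ω_5^12

X[3] = -7.6631-1.3143i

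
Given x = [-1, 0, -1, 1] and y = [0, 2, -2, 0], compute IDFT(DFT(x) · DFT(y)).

(x ⊛ y)[n] = Σ(m=0 to 3) x[m] · y[(n-m) mod 4]

Computing each output sample:
(x ⊛ y)[0] = 4
(x ⊛ y)[1] = -4
(x ⊛ y)[2] = 2
(x ⊛ y)[3] = -2

x ⊛ y = [4, -4, 2, -2]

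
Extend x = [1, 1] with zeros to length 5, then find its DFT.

Original 2-point DFT: [2, 0]
Zero-padded 5-point DFT provides frequency interpolation.

DFT_5([x, 0, ...]) = [2, 1.3090-0.9511i, 0.1910-0.5878i, 0.1910+0.5878i, 1.3090+0.9511i]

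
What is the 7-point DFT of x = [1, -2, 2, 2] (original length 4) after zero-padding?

Original 4-point DFT: [3, -1+4i, 3, -1-4i]
Zero-padded 7-point DFT provides frequency interpolation.

DFT_7([x, 0, ...]) = [3, -2.4940-1.2540i, 0.8901+4.3813i, 3.6039+0.4816i, 3.6039-0.4816i, 0.8901-4.3813i, -2.4940+1.2540i]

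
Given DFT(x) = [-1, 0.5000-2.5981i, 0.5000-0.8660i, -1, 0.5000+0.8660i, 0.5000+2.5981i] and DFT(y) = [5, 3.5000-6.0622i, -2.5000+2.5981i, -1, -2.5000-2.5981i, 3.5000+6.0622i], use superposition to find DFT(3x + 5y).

By linearity: DFT(3x + 5y) = 3·DFT(x) + 5·DFT(y)
= 3·[-1, 0.5000-2.5981i, 0.5000-0.8660i, -1, 0.5000+0.8660i, 0.5000+2.5981i] + 5·[5, 3.5000-6.0622i, -2.5000+2.5981i, -1, -2.5000-2.5981i, 3.5000+6.0622i]

Computing element-wise:
Z[0] = 3·(-1) + 5·(5) = 22
Z[1] = 3·(0.5000-2.5981i) + 5·(3.5000-6.0622i) = 19.0000-38.1053i
Z[2] = 3·(0.5000-0.8660i) + 5·(-2.5000+2.5981i) = -11.0000+10.3925i
Z[3] = 3·(-1) + 5·(-1) = -8
Z[4] = 3·(0.5000+0.8660i) + 5·(-2.5000-2.5981i) = -11.0000-10.3925i
Z[5] = 3·(0.5000+2.5981i) + 5·(3.5000+6.0622i) = 19.0000+38.1053i

DFT(3x + 5y) = 3·X + 5·Y = [22, 19.0000-38.1053i, -11.0000+10.3925i, -8, -11.0000-10.3925i, 19.0000+38.1053i]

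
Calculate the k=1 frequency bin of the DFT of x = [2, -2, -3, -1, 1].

X[1] = Σ(n=0 to 4) x[n] · ω_5^(1n) where ω_5 = e^(-2πi/5)
= (2)·ω_5^0 + (-2)·ω_5^1 + (-3)·ω_5^2 + (-1)·ω_5^3 + (1)·ω_5^4

X[1] = 4.9271+4.0287i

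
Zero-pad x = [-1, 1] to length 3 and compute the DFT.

Original 2-point DFT: [0, -2]
Zero-padded 3-point DFT provides frequency interpolation.

DFT_3([x, 0, ...]) = [0, -1.5000-0.8660i, -1.5000+0.8660i]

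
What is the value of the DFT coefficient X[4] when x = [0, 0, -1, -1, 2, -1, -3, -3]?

X[4] = Σ(n=0 to 7) x[n] · ω_8^(4n) where ω_8 = e^(-2πi/8)
= (0)·ω_8^0 + (0)·ω_8^4 + (-1)·ω_8^8 + (-1)·ω_8^12 + (2)·ω_8^16 + (-1)·ω_8^20 + (-3)·ω_8^24 + (-3)·ω_8^28

X[4] = 3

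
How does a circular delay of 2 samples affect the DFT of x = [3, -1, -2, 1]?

Time shift by 2: X_shifted[k] = ω_4^(2k) · X[k]
Shifted x = [-2, 1, 3, -1]

DFT(x[n-2]) = [1, -5-2i, 1, -5+2i]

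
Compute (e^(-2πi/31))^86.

Since ω_31^31 = 1, powers reduce modulo 31.
86 mod 31 = 24
So ω_31^86 = ω_31^24 = e^(-2πi·24/31)

ω_31^86 = ω_31^24 = 0.1514+0.9885i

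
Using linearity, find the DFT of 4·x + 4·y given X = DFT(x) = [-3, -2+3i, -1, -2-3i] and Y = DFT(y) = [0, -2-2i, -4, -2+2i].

By linearity: DFT(4x + 4y) = 4·DFT(x) + 4·DFT(y)
= 4·[-3, -2+3i, -1, -2-3i] + 4·[0, -2-2i, -4, -2+2i]

Computing element-wise:
Z[0] = 4·(-3) + 4·(0) = -12
Z[1] = 4·(-2+3i) + 4·(-2-2i) = -16+4i
Z[2] = 4·(-1) + 4·(-4) = -20
Z[3] = 4·(-2-3i) + 4·(-2+2i) = -16-4i

DFT(4x + 4y) = 4·X + 4·Y = [-12, -16+4i, -20, -16-4i]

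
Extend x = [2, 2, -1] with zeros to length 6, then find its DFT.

Original 3-point DFT: [3, 1.5000-2.5981i, 1.5000+2.5981i]
Zero-padded 6-point DFT provides frequency interpolation.

DFT_6([x, 0, ...]) = [3, 3.5000-0.8660i, 1.5000-2.5981i, -1, 1.5000+2.5981i, 3.5000+0.8660i]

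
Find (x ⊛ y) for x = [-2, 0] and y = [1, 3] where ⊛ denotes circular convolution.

(x ⊛ y)[n] = Σ(m=0 to 1) x[m] · y[(n-m) mod 2]

Computing each output sample:
(x ⊛ y)[0] = -2
(x ⊛ y)[1] = -6

x ⊛ y = [-2, -6]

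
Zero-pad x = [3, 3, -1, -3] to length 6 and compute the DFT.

Original 4-point DFT: [2, 4-6i, 2, 4+6i]
Zero-padded 6-point DFT provides frequency interpolation.

DFT_6([x, 0, ...]) = [2, 8.0000-1.7321i, -1.0000-3.4641i, 2, -1.0000+3.4641i, 8.0000+1.7321i]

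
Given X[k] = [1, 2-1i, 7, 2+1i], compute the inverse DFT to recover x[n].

x[n] = (1/4) Σ(k=0 to 3) X[k] · e^(2πikn/4)

Computing each x[n]:
x[0] = 3
x[1] = -1
x[2] = 1
x[3] = -2

x = [3, -1, 1, -2]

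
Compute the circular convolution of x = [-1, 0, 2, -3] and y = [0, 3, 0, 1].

(x ⊛ y)[n] = Σ(m=0 to 3) x[m] · y[(n-m) mod 4]

Computing each output sample:
(x ⊛ y)[0] = -9
(x ⊛ y)[1] = -1
(x ⊛ y)[2] = -3
(x ⊛ y)[3] = 5

x ⊛ y = [-9, -1, -3, 5]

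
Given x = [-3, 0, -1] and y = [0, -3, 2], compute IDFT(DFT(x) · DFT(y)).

(x ⊛ y)[n] = Σ(m=0 to 2) x[m] · y[(n-m) mod 3]

Computing each output sample:
(x ⊛ y)[0] = 3
(x ⊛ y)[1] = 7
(x ⊛ y)[2] = -6

x ⊛ y = [3, 7, -6]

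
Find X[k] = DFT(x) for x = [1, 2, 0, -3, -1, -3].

X[k] = Σ(n=0 to 5) x[n] · ω_6^(nk)
where ω_6 = e^(-2πi/6)

Computing each X[k]:
X[0] = -4
X[1] = 4.0000-5.1962i
X[2] = -1.0000-3.4641i
X[3] = 4
X[4] = -1.0000+3.4641i
X[5] = 4.0000+5.1962i

X = [-4, 4.0000-5.1962i, -1.0000-3.4641i, 4, -1.0000+3.4641i, 4.0000+5.1962i]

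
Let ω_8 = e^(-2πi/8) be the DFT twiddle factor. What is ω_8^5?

ω_8^5 = e^(-2πi·5/8)
= cos(-2π·5/8) + i·sin(-2π·5/8)
= cos(-10π/8) + i·sin(-10π/8)

ω_8^5 = cos(-10π/8) + i·sin(-10π/8) = -0.7071+0.7071i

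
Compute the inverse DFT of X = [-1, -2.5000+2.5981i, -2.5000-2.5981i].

x[n] = (1/3) Σ(k=0 to 2) X[k] · e^(2πikn/3)

Computing each x[n]:
x[0] = -2
x[1] = -1
x[2] = 2

x = [-2, -1, 2]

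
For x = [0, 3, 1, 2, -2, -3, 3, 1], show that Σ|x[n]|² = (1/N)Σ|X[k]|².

Time domain:
Σ|x[n]|² = |0|² + |3|² + |1|² + |2|² + |-2|² + |-3|² + |3|² + |1|² = 37.0000

Frequency domain:
(1/8)Σ|X[k]|² = (1/8)(|5|² + |5.5355-2.9497i|² + |-6+3i|² + |-1.5355-6.9497i|² + |-1|² + |-1.5355+6.9497i|² + |-6-3i|² + |5.5355+2.9497i|²) = (1/8)·296.0000 = 37.0000

Both sides agree, confirming Parseval's theorem.

Σ|x[n]|² = (1/N)Σ|X[k]|² = 37.0000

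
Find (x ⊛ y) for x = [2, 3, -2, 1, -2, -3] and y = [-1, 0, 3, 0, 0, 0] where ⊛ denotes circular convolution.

(x ⊛ y)[n] = Σ(m=0 to 5) x[m] · y[(n-m) mod 6]

Computing each output sample:
(x ⊛ y)[0] = -8
(x ⊛ y)[1] = -12
(x ⊛ y)[2] = 8
(x ⊛ y)[3] = 8
(x ⊛ y)[4] = -4
(x ⊛ y)[5] = 6

x ⊛ y = [-8, -12, 8, 8, -4, 6]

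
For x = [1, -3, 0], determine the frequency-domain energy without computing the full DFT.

Parseval: Σ|x[n]|² = (1/N)Σ|X[k]|², so Σ|X[k]|² = N·Σ|x[n]|² = 3·10.0000

Σ|X[k]|² = N·Σ|x[n]|² = 3·10.0000 = 30.0000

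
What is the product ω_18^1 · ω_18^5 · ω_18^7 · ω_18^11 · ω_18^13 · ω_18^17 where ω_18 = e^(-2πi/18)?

The primitive 18th roots of unity are ω_18^k for k coprime to 18: k ∈ {1, 5, 7, 11, 13, 17}
Their product equals the constant term of the cyclotomic polynomial Φ_18(x) up to sign.
For n ≥ 3, the product of all primitive nth roots of unity is 1. (For n=1 it is 1; for n=2 it is -1.)

1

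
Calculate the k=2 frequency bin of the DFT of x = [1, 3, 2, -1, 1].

X[2] = Σ(n=0 to 4) x[n] · ω_5^(2n) where ω_5 = e^(-2πi/5)
= (1)·ω_5^0 + (3)·ω_5^2 + (2)·ω_5^4 + (-1)·ω_5^6 + (1)·ω_5^8

X[2] = -1.9271+1.6776i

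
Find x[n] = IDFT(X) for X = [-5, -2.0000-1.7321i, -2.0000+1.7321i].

x[n] = (1/3) Σ(k=0 to 2) X[k] · e^(2πikn/3)

Computing each x[n]:
x[0] = -3
x[1] = 0
x[2] = -2

x = [-3, 0, -2]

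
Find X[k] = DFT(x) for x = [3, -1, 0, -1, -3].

X[k] = Σ(n=0 to 4) x[n] · ω_5^(nk)
where ω_5 = e^(-2πi/5)

Computing each X[k]:
X[0] = -2
X[1] = 2.5729-2.4899i
X[2] = 5.9271-0.2245i
X[3] = 5.9271+0.2245i
X[4] = 2.5729+2.4899i

X = [-2, 2.5729-2.4899i, 5.9271-0.2245i, 5.9271+0.2245i, 2.5729+2.4899i]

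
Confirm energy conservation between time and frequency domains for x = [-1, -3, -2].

Time domain:
Σ|x[n]|² = |-1|² + |-3|² + |-2|² = 14.0000

Frequency domain:
(1/3)Σ|X[k]|² = (1/3)(|-6|² + |1.5000+0.8660i|² + |1.5000-0.8660i|²) = (1/3)·42.0000 = 14.0000

Both sides agree, confirming Parseval's theorem.

Σ|x[n]|² = (1/N)Σ|X[k]|² = 14.0000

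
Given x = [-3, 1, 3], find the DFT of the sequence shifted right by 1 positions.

Time shift by 1: X_shifted[k] = ω_3^(1k) · X[k]
Shifted x = [3, -3, 1]

DFT(x[n-1]) = [1, 4.0000+3.4641i, 4.0000-3.4641i]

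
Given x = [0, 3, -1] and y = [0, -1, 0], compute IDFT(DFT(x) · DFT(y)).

(x ⊛ y)[n] = Σ(m=0 to 2) x[m] · y[(n-m) mod 3]

Computing each output sample:
(x ⊛ y)[0] = 1
(x ⊛ y)[1] = 0
(x ⊛ y)[2] = -3

x ⊛ y = [1, 0, -3]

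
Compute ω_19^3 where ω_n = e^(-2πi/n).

ω_19^3 = e^(-2πi·3/19)
= cos(-2π·3/19) + i·sin(-2π·3/19)
= cos(-6π/19) + i·sin(-6π/19)

ω_19^3 = cos(-6π/19) + i·sin(-6π/19) = 0.5469-0.8372i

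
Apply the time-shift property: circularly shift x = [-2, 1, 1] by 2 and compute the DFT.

Time shift by 2: X_shifted[k] = ω_3^(2k) · X[k]
Shifted x = [1, 1, -2]

DFT(x[n-2]) = [0, 1.5000-2.5981i, 1.5000+2.5981i]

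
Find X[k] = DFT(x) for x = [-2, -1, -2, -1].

X[k] = Σ(n=0 to 3) x[n] · ω_4^(nk)
where ω_4 = e^(-2πi/4)

Computing each X[k]:
X[0] = -6
X[1] = 0
X[2] = -2
X[3] = 0

X = [-6, 0, -2, 0]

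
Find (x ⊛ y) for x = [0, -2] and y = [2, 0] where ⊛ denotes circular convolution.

(x ⊛ y)[n] = Σ(m=0 to 1) x[m] · y[(n-m) mod 2]

Computing each output sample:
(x ⊛ y)[0] = 0
(x ⊛ y)[1] = -4

x ⊛ y = [0, -4]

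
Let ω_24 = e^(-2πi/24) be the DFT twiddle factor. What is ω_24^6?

ω_24^6 = e^(-2πi·6/24)
= cos(-2π·6/24) + i·sin(-2π·6/24)
= cos(-12π/24) + i·sin(-12π/24)

ω_24^6 = cos(-12π/24) + i·sin(-12π/24) = -1i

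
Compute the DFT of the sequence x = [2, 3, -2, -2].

X[k] = Σ(n=0 to 3) x[n] · ω_4^(nk)
where ω_4 = e^(-2πi/4)

Computing each X[k]:
X[0] = 1
X[1] = 4-5i
X[2] = -1
X[3] = 4+5i

X = [1, 4-5i, -1, 4+5i]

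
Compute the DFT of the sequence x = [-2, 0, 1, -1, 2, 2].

X[k] = Σ(n=0 to 5) x[n] · ω_6^(nk)
where ω_6 = e^(-2πi/6)

Computing each X[k]:
X[0] = 2
X[1] = -1.5000+2.5981i
X[2] = -5.5000+0.8660i
X[3] = 0
X[4] = -5.5000-0.8660i
X[5] = -1.5000-2.5981i

X = [2, -1.5000+2.5981i, -5.5000+0.8660i, 0, -5.5000-0.8660i, -1.5000-2.5981i]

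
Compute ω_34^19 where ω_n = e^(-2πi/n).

ω_34^19 = e^(-2πi·19/34)
= cos(-2π·19/34) + i·sin(-2π·19/34)
= cos(-38π/34) + i·sin(-38π/34)

ω_34^19 = cos(-38π/34) + i·sin(-38π/34) = -0.9325+0.3612i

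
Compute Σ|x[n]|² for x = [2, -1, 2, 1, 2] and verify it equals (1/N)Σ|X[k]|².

Time domain:
Σ|x[n]|² = |2|² + |-1|² + |2|² + |1|² + |2|² = 14.0000

Frequency domain:
(1/5)Σ|X[k]|² = (1/5)(|6|² + |-0.1180+2.2654i|² + |2.1180+2.7144i|² + |2.1180-2.7144i|² + |-0.1180-2.2654i|²) = (1/5)·70.0000 = 14.0000

Both sides agree, confirming Parseval's theorem.

Σ|x[n]|² = (1/N)Σ|X[k]|² = 14.0000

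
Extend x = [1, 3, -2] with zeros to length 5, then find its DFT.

Original 3-point DFT: [2, 0.5000-4.3301i, 0.5000+4.3301i]
Zero-padded 5-point DFT provides frequency interpolation.

DFT_5([x, 0, ...]) = [2, 3.5451-1.6776i, -2.0451-3.6655i, -2.0451+3.6655i, 3.5451+1.6776i]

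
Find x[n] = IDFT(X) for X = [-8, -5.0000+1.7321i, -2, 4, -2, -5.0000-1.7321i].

x[n] = (1/6) Σ(k=0 to 5) X[k] · e^(2πikn/6)

Computing each x[n]:
x[0] = -3
x[1] = -3
x[2] = 0
x[3] = -1
x[4] = 1
x[5] = -2

x = [-3, -3, 0, -1, 1, -2]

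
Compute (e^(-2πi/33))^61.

Since ω_33^33 = 1, powers reduce modulo 33.
61 mod 33 = 28
So ω_33^61 = ω_33^28 = e^(-2πi·28/33)

ω_33^61 = ω_33^28 = 0.5801+0.8146i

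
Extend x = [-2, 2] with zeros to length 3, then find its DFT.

Original 2-point DFT: [0, -4]
Zero-padded 3-point DFT provides frequency interpolation.

DFT_3([x, 0, ...]) = [0, -3.0000-1.7321i, -3.0000+1.7321i]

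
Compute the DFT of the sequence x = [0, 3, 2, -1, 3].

X[k] = Σ(n=0 to 4) x[n] · ω_5^(nk)
where ω_5 = e^(-2πi/5)

Computing each X[k]:
X[0] = 7
X[1] = 1.0451-1.7634i
X[2] = -4.5451+2.8532i
X[3] = -4.5451-2.8532i
X[4] = 1.0451+1.7634i

X = [7, 1.0451-1.7634i, -4.5451+2.8532i, -4.5451-2.8532i, 1.0451+1.7634i]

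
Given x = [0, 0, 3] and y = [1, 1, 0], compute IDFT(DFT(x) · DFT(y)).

(x ⊛ y)[n] = Σ(m=0 to 2) x[m] · y[(n-m) mod 3]

Computing each output sample:
(x ⊛ y)[0] = 3
(x ⊛ y)[1] = 0
(x ⊛ y)[2] = 3

x ⊛ y = [3, 0, 3]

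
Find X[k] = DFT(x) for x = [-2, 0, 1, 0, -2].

X[k] = Σ(n=0 to 4) x[n] · ω_5^(nk)
where ω_5 = e^(-2πi/5)

Computing each X[k]:
X[0] = -3
X[1] = -3.4271-2.4899i
X[2] = -0.0729-0.2245i
X[3] = -0.0729+0.2245i
X[4] = -3.4271+2.4899i

X = [-3, -3.4271-2.4899i, -0.0729-0.2245i, -0.0729+0.2245i, -3.4271+2.4899i]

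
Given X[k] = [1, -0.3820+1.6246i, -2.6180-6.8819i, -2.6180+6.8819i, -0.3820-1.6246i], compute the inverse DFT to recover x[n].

x[n] = (1/5) Σ(k=0 to 4) X[k] · e^(2πikn/5)

Computing each x[n]:
x[0] = -1
x[1] = 2
x[2] = -3
x[3] = 3
x[4] = 0

x = [-1, 2, -3, 3, 0]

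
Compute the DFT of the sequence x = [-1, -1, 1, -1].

X[k] = Σ(n=0 to 3) x[n] · ω_4^(nk)
where ω_4 = e^(-2πi/4)

Computing each X[k]:
X[0] = -2
X[1] = -2
X[2] = 2
X[3] = -2

X = [-2, -2, 2, -2]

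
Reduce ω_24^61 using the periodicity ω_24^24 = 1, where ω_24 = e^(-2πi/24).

Since ω_24^24 = 1, powers reduce modulo 24.
61 mod 24 = 13
So ω_24^61 = ω_24^13 = e^(-2πi·13/24)

ω_24^61 = ω_24^13 = -0.9659+0.2588i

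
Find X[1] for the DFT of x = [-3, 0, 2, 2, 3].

X[1] = Σ(n=0 to 4) x[n] · ω_5^(1n) where ω_5 = e^(-2πi/5)
= (-3)·ω_5^0 + (0)·ω_5^1 + (2)·ω_5^2 + (2)·ω_5^3 + (3)·ω_5^4

X[1] = -5.3090+2.8532i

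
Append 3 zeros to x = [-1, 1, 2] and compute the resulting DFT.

Original 3-point DFT: [2, -2.5000+0.8660i, -2.5000-0.8660i]
Zero-padded 6-point DFT provides frequency interpolation.

DFT_6([x, 0, ...]) = [2, -1.5000-2.5981i, -2.5000+0.8660i, 0, -2.5000-0.8660i, -1.5000+2.5981i]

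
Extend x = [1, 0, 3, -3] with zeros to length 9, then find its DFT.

Original 4-point DFT: [1, -2-3i, 7, -2+3i]
Zero-padded 9-point DFT provides frequency interpolation.

DFT_9([x, 0, ...]) = [1, 3.0209-0.3563i, -0.3191-3.6241i, -3.5000+2.5981i, 4.7981+4.5264i, 4.7981-4.5264i, -3.5000-2.5981i, -0.3191+3.6241i, 3.0209+0.3563i]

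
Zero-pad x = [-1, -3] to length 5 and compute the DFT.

Original 2-point DFT: [-4, 2]
Zero-padded 5-point DFT provides frequency interpolation.

DFT_5([x, 0, ...]) = [-4, -1.9271+2.8532i, 1.4271+1.7634i, 1.4271-1.7634i, -1.9271-2.8532i]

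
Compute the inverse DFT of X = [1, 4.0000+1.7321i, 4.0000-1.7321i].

x[n] = (1/3) Σ(k=0 to 2) X[k] · e^(2πikn/3)

Computing each x[n]:
x[0] = 3
x[1] = -2
x[2] = 0

x = [3, -2, 0]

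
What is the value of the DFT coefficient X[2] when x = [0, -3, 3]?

X[2] = Σ(n=0 to 2) x[n] · ω_3^(2n) where ω_3 = e^(-2πi/3)
= (0)·ω_3^0 + (-3)·ω_3^2 + (3)·ω_3^4

X[2] = -5.1962i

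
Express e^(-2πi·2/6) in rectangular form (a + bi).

ω_6^2 = e^(-2πi·2/6)
= cos(-2π·2/6) + i·sin(-2π·2/6)
= cos(-4π/6) + i·sin(-4π/6)

ω_6^2 = cos(-4π/6) + i·sin(-4π/6) = -0.5000-0.8660i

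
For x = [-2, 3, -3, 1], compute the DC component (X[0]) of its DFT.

X[0] = Σ(n=0 to 3) x[n] · ω_4^0 = Σ x[n]
= (-2) + (3) + (-3) + (1)

X[0] = -1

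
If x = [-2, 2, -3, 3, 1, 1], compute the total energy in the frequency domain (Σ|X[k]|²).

Parseval: Σ|x[n]|² = (1/N)Σ|X[k]|², so Σ|X[k]|² = N·Σ|x[n]|² = 6·28.0000

Σ|X[k]|² = N·Σ|x[n]|² = 6·28.0000 = 168.0000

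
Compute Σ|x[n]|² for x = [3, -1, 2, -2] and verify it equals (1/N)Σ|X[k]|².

Time domain:
Σ|x[n]|² = |3|² + |-1|² + |2|² + |-2|² = 18.0000

Frequency domain:
(1/4)Σ|X[k]|² = (1/4)(|2|² + |1-1i|² + |8|² + |1+1i|²) = (1/4)·72.0000 = 18.0000

Both sides agree, confirming Parseval's theorem.

Σ|x[n]|² = (1/N)Σ|X[k]|² = 18.0000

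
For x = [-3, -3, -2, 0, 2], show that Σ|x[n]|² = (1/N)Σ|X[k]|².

Time domain:
Σ|x[n]|² = |-3|² + |-3|² + |-2|² + |0|² + |2|² = 26.0000

Frequency domain:
(1/5)Σ|X[k]|² = (1/5)(|-6|² + |-1.6910+5.9309i|² + |-2.8090+1.0368i|² + |-2.8090-1.0368i|² + |-1.6910-5.9309i|²) = (1/5)·130.0000 = 26.0000

Both sides agree, confirming Parseval's theorem.

Σ|x[n]|² = (1/N)Σ|X[k]|² = 26.0000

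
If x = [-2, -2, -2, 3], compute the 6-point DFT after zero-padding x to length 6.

Original 4-point DFT: [-3, 5i, -5, -5i]
Zero-padded 6-point DFT provides frequency interpolation.

DFT_6([x, 0, ...]) = [-3, -5.0000+3.4641i, 3, -5, 3, -5.0000-3.4641i]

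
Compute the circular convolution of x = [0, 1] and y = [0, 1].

(x ⊛ y)[n] = Σ(m=0 to 1) x[m] · y[(n-m) mod 2]

Computing each output sample:
(x ⊛ y)[0] = 1
(x ⊛ y)[1] = 0

x ⊛ y = [1, 0]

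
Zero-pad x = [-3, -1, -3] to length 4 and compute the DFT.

Original 3-point DFT: [-7, -1.0000-1.7321i, -1.0000+1.7321i]
Zero-padded 4-point DFT provides frequency interpolation.

DFT_4([x, 0, ...]) = [-7, 1i, -5, -1i]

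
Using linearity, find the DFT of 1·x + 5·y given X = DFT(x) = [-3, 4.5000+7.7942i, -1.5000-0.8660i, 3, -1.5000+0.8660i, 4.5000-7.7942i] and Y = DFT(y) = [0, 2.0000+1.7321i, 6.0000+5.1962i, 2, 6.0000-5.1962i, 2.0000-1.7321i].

By linearity: DFT(1x + 5y) = 1·DFT(x) + 5·DFT(y)
= 1·[-3, 4.5000+7.7942i, -1.5000-0.8660i, 3, -1.5000+0.8660i, 4.5000-7.7942i] + 5·[0, 2.0000+1.7321i, 6.0000+5.1962i, 2, 6.0000-5.1962i, 2.0000-1.7321i]

Computing element-wise:
Z[0] = 1·(-3) + 5·(0) = -3
Z[1] = 1·(4.5000+7.7942i) + 5·(2.0000+1.7321i) = 14.5000+16.4547i
Z[2] = 1·(-1.5000-0.8660i) + 5·(6.0000+5.1962i) = 28.5000+25.1150i
Z[3] = 1·(3) + 5·(2) = 13
Z[4] = 1·(-1.5000+0.8660i) + 5·(6.0000-5.1962i) = 28.5000-25.1150i
Z[5] = 1·(4.5000-7.7942i) + 5·(2.0000-1.7321i) = 14.5000-16.4547i

DFT(1x + 5y) = 1·X + 5·Y = [-3, 14.5000+16.4547i, 28.5000+25.1150i, 13, 28.5000-25.1150i, 14.5000-16.4547i]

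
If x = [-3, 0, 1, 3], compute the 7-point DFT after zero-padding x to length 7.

Original 4-point DFT: [1, -4+3i, -5, -4-3i]
Zero-padded 7-point DFT provides frequency interpolation.

DFT_7([x, 0, ...]) = [1, -5.9254-2.2766i, -2.0305+2.7794i, -3.0441-2.1430i, -3.0441+2.1430i, -2.0305-2.7794i, -5.9254+2.2766i]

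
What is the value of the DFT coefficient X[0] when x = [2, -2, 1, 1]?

X[0] = Σ(n=0 to 3) x[n] · ω_4^0 = Σ x[n]
= (2) + (-2) + (1) + (1)

X[0] = 2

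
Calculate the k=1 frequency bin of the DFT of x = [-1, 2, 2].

X[1] = Σ(n=0 to 2) x[n] · ω_3^(1n) where ω_3 = e^(-2πi/3)
= (-1)·ω_3^0 + (2)·ω_3^1 + (2)·ω_3^2

X[1] = -3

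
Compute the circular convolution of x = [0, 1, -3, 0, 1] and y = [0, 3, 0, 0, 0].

(x ⊛ y)[n] = Σ(m=0 to 4) x[m] · y[(n-m) mod 5]

Computing each output sample:
(x ⊛ y)[0] = 3
(x ⊛ y)[1] = 0
(x ⊛ y)[2] = 3
(x ⊛ y)[3] = -9
(x ⊛ y)[4] = 0

x ⊛ y = [3, 0, 3, -9, 0]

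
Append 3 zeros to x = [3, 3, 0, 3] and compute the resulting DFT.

Original 4-point DFT: [9, 3, -3, 3]
Zero-padded 7-point DFT provides frequency interpolation.

DFT_7([x, 0, ...]) = [9, 2.1676-3.6471i, 4.2029-0.5793i, -0.3705-4.2264i, -0.3705+4.2264i, 4.2029+0.5793i, 2.1676+3.6471i]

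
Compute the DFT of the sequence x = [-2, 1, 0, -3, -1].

X[k] = Σ(n=0 to 4) x[n] · ω_5^(nk)
where ω_5 = e^(-2πi/5)

Computing each X[k]:
X[0] = -5
X[1] = 0.4271-3.6655i
X[2] = -2.9271+1.6776i
X[3] = -2.9271-1.6776i
X[4] = 0.4271+3.6655i

X = [-5, 0.4271-3.6655i, -2.9271+1.6776i, -2.9271-1.6776i, 0.4271+3.6655i]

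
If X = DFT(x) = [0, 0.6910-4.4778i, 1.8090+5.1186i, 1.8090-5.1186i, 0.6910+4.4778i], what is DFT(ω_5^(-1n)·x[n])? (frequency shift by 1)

Modulation property: DFT(ω_5^(-1n)·x[n]) = X[(k-1) mod 5], so circularly shift X by 1 positions.

X[k-1] = [0.6910+4.4778i, 0, 0.6910-4.4778i, 1.8090+5.1186i, 1.8090-5.1186i]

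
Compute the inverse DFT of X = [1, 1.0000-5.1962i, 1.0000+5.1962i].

x[n] = (1/3) Σ(k=0 to 2) X[k] · e^(2πikn/3)

Computing each x[n]:
x[0] = 1
x[1] = 3
x[2] = -3

x = [1, 3, -3]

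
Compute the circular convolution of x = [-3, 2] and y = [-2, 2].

(x ⊛ y)[n] = Σ(m=0 to 1) x[m] · y[(n-m) mod 2]

Computing each output sample:
(x ⊛ y)[0] = 10
(x ⊛ y)[1] = -10

x ⊛ y = [10, -10]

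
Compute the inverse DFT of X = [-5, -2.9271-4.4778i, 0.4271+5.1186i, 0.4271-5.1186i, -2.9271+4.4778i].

x[n] = (1/5) Σ(k=0 to 4) X[k] · e^(2πikn/5)

Computing each x[n]:
x[0] = -2
x[1] = -1
x[2] = 3
x[3] = -3
x[4] = -2

x = [-2, -1, 3, -3, -2]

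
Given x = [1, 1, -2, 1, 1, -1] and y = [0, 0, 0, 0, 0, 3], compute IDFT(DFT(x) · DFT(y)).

(x ⊛ y)[n] = Σ(m=0 to 5) x[m] · y[(n-m) mod 6]

Computing each output sample:
(x ⊛ y)[0] = 3
(x ⊛ y)[1] = -6
(x ⊛ y)[2] = 3
(x ⊛ y)[3] = 3
(x ⊛ y)[4] = -3
(x ⊛ y)[5] = 3

x ⊛ y = [3, -6, 3, 3, -3, 3]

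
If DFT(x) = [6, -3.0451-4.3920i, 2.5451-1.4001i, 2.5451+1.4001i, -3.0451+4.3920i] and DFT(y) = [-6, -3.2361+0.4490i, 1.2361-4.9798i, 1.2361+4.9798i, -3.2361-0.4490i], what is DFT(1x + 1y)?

By linearity: DFT(1x + 1y) = 1·DFT(x) + 1·DFT(y)
= 1·[6, -3.0451-4.3920i, 2.5451-1.4001i, 2.5451+1.4001i, -3.0451+4.3920i] + 1·[-6, -3.2361+0.4490i, 1.2361-4.9798i, 1.2361+4.9798i, -3.2361-0.4490i]

Computing element-wise:
Z[0] = 1·(6) + 1·(-6) = 0
Z[1] = 1·(-3.0451-4.3920i) + 1·(-3.2361+0.4490i) = -6.2812-3.9430i
Z[2] = 1·(2.5451-1.4001i) + 1·(1.2361-4.9798i) = 3.7812-6.3799i
Z[3] = 1·(2.5451+1.4001i) + 1·(1.2361+4.9798i) = 3.7812+6.3799i
Z[4] = 1·(-3.0451+4.3920i) + 1·(-3.2361-0.4490i) = -6.2812+3.9430i

DFT(1x + 1y) = 1·X + 1·Y = [0, -6.2812-3.9430i, 3.7812-6.3799i, 3.7812+6.3799i, -6.2812+3.9430i]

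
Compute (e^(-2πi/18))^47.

Since ω_18^18 = 1, powers reduce modulo 18.
47 mod 18 = 11
So ω_18^47 = ω_18^11 = e^(-2πi·11/18)

ω_18^47 = ω_18^11 = -0.7660+0.6428i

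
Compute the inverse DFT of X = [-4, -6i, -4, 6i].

x[n] = (1/4) Σ(k=0 to 3) X[k] · e^(2πikn/4)

Computing each x[n]:
x[0] = -2
x[1] = 3
x[2] = -2
x[3] = -3

x = [-2, 3, -2, -3]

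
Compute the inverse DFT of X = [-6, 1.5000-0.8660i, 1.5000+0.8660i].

x[n] = (1/3) Σ(k=0 to 2) X[k] · e^(2πikn/3)

Computing each x[n]:
x[0] = -1
x[1] = -2
x[2] = -3

x = [-1, -2, -3]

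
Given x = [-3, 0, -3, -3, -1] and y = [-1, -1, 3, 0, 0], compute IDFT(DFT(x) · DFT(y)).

(x ⊛ y)[n] = Σ(m=0 to 4) x[m] · y[(n-m) mod 5]

Computing each output sample:
(x ⊛ y)[0] = -5
(x ⊛ y)[1] = 0
(x ⊛ y)[2] = -6
(x ⊛ y)[3] = 6
(x ⊛ y)[4] = -5

x ⊛ y = [-5, 0, -6, 6, -5]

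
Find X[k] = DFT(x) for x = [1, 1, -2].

X[k] = Σ(n=0 to 2) x[n] · ω_3^(nk)
where ω_3 = e^(-2πi/3)

Computing each X[k]:
X[0] = 0
X[1] = 1.5000-2.5981i
X[2] = 1.5000+2.5981i

X = [0, 1.5000-2.5981i, 1.5000+2.5981i]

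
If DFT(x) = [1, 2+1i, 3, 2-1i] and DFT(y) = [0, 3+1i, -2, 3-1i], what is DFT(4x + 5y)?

By linearity: DFT(4x + 5y) = 4·DFT(x) + 5·DFT(y)
= 4·[1, 2+1i, 3, 2-1i] + 5·[0, 3+1i, -2, 3-1i]

Computing element-wise:
Z[0] = 4·(1) + 5·(0) = 4
Z[1] = 4·(2+1i) + 5·(3+1i) = 23+9i
Z[2] = 4·(3) + 5·(-2) = 2
Z[3] = 4·(2-1i) + 5·(3-1i) = 23-9i

DFT(4x + 5y) = 4·X + 5·Y = [4, 23+9i, 2, 23-9i]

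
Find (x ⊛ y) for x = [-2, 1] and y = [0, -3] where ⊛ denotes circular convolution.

(x ⊛ y)[n] = Σ(m=0 to 1) x[m] · y[(n-m) mod 2]

Computing each output sample:
(x ⊛ y)[0] = -3
(x ⊛ y)[1] = 6

x ⊛ y = [-3, 6]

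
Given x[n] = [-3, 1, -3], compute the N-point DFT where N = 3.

X[k] = Σ(n=0 to 2) x[n] · ω_3^(nk)
where ω_3 = e^(-2πi/3)

Computing each X[k]:
X[0] = -5
X[1] = -2.0000-3.4641i
X[2] = -2.0000+3.4641i

X = [-5, -2.0000-3.4641i, -2.0000+3.4641i]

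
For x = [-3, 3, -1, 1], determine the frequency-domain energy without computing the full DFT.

Parseval: Σ|x[n]|² = (1/N)Σ|X[k]|², so Σ|X[k]|² = N·Σ|x[n]|² = 4·20.0000

Σ|X[k]|² = N·Σ|x[n]|² = 4·20.0000 = 80.0000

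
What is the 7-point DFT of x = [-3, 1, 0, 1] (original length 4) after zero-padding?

Original 4-point DFT: [-1, -3, -5, -3]
Zero-padded 7-point DFT provides frequency interpolation.

DFT_7([x, 0, ...]) = [-1, -3.2775-1.2157i, -2.5990-0.1931i, -4.1235-1.4088i, -4.1235+1.4088i, -2.5990+0.1931i, -3.2775+1.2157i]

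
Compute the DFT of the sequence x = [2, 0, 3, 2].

X[k] = Σ(n=0 to 3) x[n] · ω_4^(nk)
where ω_4 = e^(-2πi/4)

Computing each X[k]:
X[0] = 7
X[1] = -1+2i
X[2] = 3
X[3] = -1-2i

X = [7, -1+2i, 3, -1-2i]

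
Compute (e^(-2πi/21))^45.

Since ω_21^21 = 1, powers reduce modulo 21.
45 mod 21 = 3
So ω_21^45 = ω_21^3 = e^(-2πi·3/21)

ω_21^45 = ω_21^3 = 0.6235-0.7818i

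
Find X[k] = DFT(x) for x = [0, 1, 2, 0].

X[k] = Σ(n=0 to 3) x[n] · ω_4^(nk)
where ω_4 = e^(-2πi/4)

Computing each X[k]:
X[0] = 3
X[1] = -2-1i
X[2] = 1
X[3] = -2+1i

X = [3, -2-1i, 1, -2+1i]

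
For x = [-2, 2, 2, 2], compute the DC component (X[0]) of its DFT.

X[0] = Σ(n=0 to 3) x[n] · ω_4^0 = Σ x[n]
= (-2) + (2) + (2) + (2)

X[0] = 4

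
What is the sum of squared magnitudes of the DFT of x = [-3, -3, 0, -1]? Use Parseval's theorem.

Parseval: Σ|x[n]|² = (1/N)Σ|X[k]|², so Σ|X[k]|² = N·Σ|x[n]|² = 4·19.0000

Σ|X[k]|² = N·Σ|x[n]|² = 4·19.0000 = 76.0000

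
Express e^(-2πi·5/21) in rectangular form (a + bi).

ω_21^5 = e^(-2πi·5/21)
= cos(-2π·5/21) + i·sin(-2π·5/21)
= cos(-10π/21) + i·sin(-10π/21)

ω_21^5 = cos(-10π/21) + i·sin(-10π/21) = 0.0747-0.9972i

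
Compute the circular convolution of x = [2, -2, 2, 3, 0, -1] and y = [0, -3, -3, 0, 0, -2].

(x ⊛ y)[n] = Σ(m=0 to 5) x[m] · y[(n-m) mod 6]

Computing each output sample:
(x ⊛ y)[0] = 7
(x ⊛ y)[1] = -7
(x ⊛ y)[2] = -6
(x ⊛ y)[3] = 0
(x ⊛ y)[4] = -13
(x ⊛ y)[5] = -13

x ⊛ y = [7, -7, -6, 0, -13, -13]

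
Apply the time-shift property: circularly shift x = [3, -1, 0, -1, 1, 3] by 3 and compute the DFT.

Time shift by 3: X_shifted[k] = ω_6^(3k) · X[k]
Shifted x = [-1, 1, 3, 3, -1, 0]

DFT(x[n-3]) = [5, -4.5000-4.3301i, 0.5000+2.5981i, -3, 0.5000-2.5981i, -4.5000+4.3301i]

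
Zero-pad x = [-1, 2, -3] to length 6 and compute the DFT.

Original 3-point DFT: [-2, -0.5000-4.3301i, -0.5000+4.3301i]
Zero-padded 6-point DFT provides frequency interpolation.

DFT_6([x, 0, ...]) = [-2, 1.5000+0.8660i, -0.5000-4.3301i, -6, -0.5000+4.3301i, 1.5000-0.8660i]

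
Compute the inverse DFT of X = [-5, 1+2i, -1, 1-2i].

x[n] = (1/4) Σ(k=0 to 3) X[k] · e^(2πikn/4)

Computing each x[n]:
x[0] = -1
x[1] = -2
x[2] = -2
x[3] = 0

x = [-1, -2, -2, 0]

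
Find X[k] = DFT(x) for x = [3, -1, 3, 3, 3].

X[k] = Σ(n=0 to 4) x[n] · ω_5^(nk)
where ω_5 = e^(-2πi/5)

Computing each X[k]:
X[0] = 11
X[1] = -1.2361+3.8042i
X[2] = 3.2361+2.3511i
X[3] = 3.2361-2.3511i
X[4] = -1.2361-3.8042i

X = [11, -1.2361+3.8042i, 3.2361+2.3511i, 3.2361-2.3511i, -1.2361-3.8042i]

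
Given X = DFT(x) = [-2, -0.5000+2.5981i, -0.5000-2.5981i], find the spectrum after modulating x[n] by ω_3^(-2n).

Modulation property: DFT(ω_3^(-2n)·x[n]) = X[(k-2) mod 3], so circularly shift X by 2 positions.

X[k-2] = [-0.5000+2.5981i, -0.5000-2.5981i, -2]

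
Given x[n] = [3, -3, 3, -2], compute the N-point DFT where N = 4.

X[k] = Σ(n=0 to 3) x[n] · ω_4^(nk)
where ω_4 = e^(-2πi/4)

Computing each X[k]:
X[0] = 1
X[1] = 1i
X[2] = 11
X[3] = -1i

X = [1, 1i, 11, -1i]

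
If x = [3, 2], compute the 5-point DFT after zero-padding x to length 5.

Original 2-point DFT: [5, 1]
Zero-padded 5-point DFT provides frequency interpolation.

DFT_5([x, 0, ...]) = [5, 3.6180-1.9021i, 1.3820-1.1756i, 1.3820+1.1756i, 3.6180+1.9021i]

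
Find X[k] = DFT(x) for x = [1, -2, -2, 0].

X[k] = Σ(n=0 to 3) x[n] · ω_4^(nk)
where ω_4 = e^(-2πi/4)

Computing each X[k]:
X[0] = -3
X[1] = 3+2i
X[2] = 1
X[3] = 3-2i

X = [-3, 3+2i, 1, 3-2i]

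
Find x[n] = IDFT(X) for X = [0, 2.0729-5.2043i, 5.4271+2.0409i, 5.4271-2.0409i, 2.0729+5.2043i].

x[n] = (1/5) Σ(k=0 to 4) X[k] · e^(2πikn/5)

Computing each x[n]:
x[0] = 3
x[1] = 0
x[2] = 2
x[3] = -2
x[4] = -3

x = [3, 0, 2, -2, -3]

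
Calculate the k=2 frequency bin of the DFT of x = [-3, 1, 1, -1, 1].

X[2] = Σ(n=0 to 4) x[n] · ω_5^(2n) where ω_5 = e^(-2πi/5)
= (-3)·ω_5^0 + (1)·ω_5^2 + (1)·ω_5^4 + (-1)·ω_5^6 + (1)·ω_5^8

X[2] = -4.6180+1.9021i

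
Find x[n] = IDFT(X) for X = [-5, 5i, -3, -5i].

x[n] = (1/4) Σ(k=0 to 3) X[k] · e^(2πikn/4)

Computing each x[n]:
x[0] = -2
x[1] = -3
x[2] = -2
x[3] = 2

x = [-2, -3, -2, 2]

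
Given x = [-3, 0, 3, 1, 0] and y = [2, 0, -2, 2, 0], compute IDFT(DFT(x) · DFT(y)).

(x ⊛ y)[n] = Σ(m=0 to 4) x[m] · y[(n-m) mod 5]

Computing each output sample:
(x ⊛ y)[0] = -2
(x ⊛ y)[1] = 2
(x ⊛ y)[2] = 12
(x ⊛ y)[3] = -4
(x ⊛ y)[4] = -6

x ⊛ y = [-2, 2, 12, -4, -6]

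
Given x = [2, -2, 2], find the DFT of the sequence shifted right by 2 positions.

Time shift by 2: X_shifted[k] = ω_3^(2k) · X[k]
Shifted x = [-2, 2, 2]

DFT(x[n-2]) = [2, -4, -4]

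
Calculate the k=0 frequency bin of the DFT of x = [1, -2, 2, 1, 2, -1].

X[0] = Σ(n=0 to 5) x[n] · ω_6^0 = Σ x[n]
= (1) + (-2) + (2) + (1) + (2) + (-1)

X[0] = 3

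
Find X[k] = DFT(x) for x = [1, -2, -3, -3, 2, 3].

X[k] = Σ(n=0 to 5) x[n] · ω_6^(nk)
where ω_6 = e^(-2πi/6)

Computing each X[k]:
X[0] = -2
X[1] = 5.0000+8.6603i
X[2] = -2
X[3] = 2
X[4] = -2
X[5] = 5.0000-8.6603i

X = [-2, 5.0000+8.6603i, -2, 2, -2, 5.0000-8.6603i]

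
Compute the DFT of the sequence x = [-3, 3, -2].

X[k] = Σ(n=0 to 2) x[n] · ω_3^(nk)
where ω_3 = e^(-2πi/3)

Computing each X[k]:
X[0] = -2
X[1] = -3.5000-4.3301i
X[2] = -3.5000+4.3301i

X = [-2, -3.5000-4.3301i, -3.5000+4.3301i]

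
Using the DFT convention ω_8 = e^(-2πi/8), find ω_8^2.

ω_8^2 = e^(-2πi·2/8)
= cos(-2π·2/8) + i·sin(-2π·2/8)
= cos(-4π/8) + i·sin(-4π/8)

ω_8^2 = cos(-4π/8) + i·sin(-4π/8) = -1i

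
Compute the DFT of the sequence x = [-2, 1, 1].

X[k] = Σ(n=0 to 2) x[n] · ω_3^(nk)
where ω_3 = e^(-2πi/3)

Computing each X[k]:
X[0] = 0
X[1] = -3
X[2] = -3

X = [0, -3, -3]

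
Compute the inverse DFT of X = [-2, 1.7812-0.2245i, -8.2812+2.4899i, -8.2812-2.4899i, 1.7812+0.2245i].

x[n] = (1/5) Σ(k=0 to 4) X[k] · e^(2πikn/5)

Computing each x[n]:
x[0] = -3
x[1] = 2
x[2] = -1
x[3] = -3
x[4] = 3

x = [-3, 2, -1, -3, 3]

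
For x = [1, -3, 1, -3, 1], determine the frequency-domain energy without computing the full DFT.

Parseval: Σ|x[n]|² = (1/N)Σ|X[k]|², so Σ|X[k]|² = N·Σ|x[n]|² = 5·21.0000

Σ|X[k]|² = N·Σ|x[n]|² = 5·21.0000 = 105.0000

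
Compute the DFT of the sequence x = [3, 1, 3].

X[k] = Σ(n=0 to 2) x[n] · ω_3^(nk)
where ω_3 = e^(-2πi/3)

Computing each X[k]:
X[0] = 7
X[1] = 1.0000+1.7321i
X[2] = 1.0000-1.7321i

X = [7, 1.0000+1.7321i, 1.0000-1.7321i]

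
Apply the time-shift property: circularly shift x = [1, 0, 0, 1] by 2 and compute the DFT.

Time shift by 2: X_shifted[k] = ω_4^(2k) · X[k]
Shifted x = [0, 1, 1, 0]

DFT(x[n-2]) = [2, -1-1i, 0, -1+1i]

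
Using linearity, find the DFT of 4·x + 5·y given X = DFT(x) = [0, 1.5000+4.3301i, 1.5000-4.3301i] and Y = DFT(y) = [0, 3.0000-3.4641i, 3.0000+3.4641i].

By linearity: DFT(4x + 5y) = 4·DFT(x) + 5·DFT(y)
= 4·[0, 1.5000+4.3301i, 1.5000-4.3301i] + 5·[0, 3.0000-3.4641i, 3.0000+3.4641i]

Computing element-wise:
Z[0] = 4·(0) + 5·(0) = 0
Z[1] = 4·(1.5000+4.3301i) + 5·(3.0000-3.4641i) = 21.0000-0.0001i
Z[2] = 4·(1.5000-4.3301i) + 5·(3.0000+3.4641i) = 21.0000+0.0001i

DFT(4x + 5y) = 4·X + 5·Y = [0, 21.0000-0.0001i, 21.0000+0.0001i]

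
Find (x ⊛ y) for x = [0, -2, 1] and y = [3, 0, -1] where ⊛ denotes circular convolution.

(x ⊛ y)[n] = Σ(m=0 to 2) x[m] · y[(n-m) mod 3]

Computing each output sample:
(x ⊛ y)[0] = 2
(x ⊛ y)[1] = -7
(x ⊛ y)[2] = 3

x ⊛ y = [2, -7, 3]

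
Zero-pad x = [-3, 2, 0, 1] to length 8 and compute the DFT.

Original 4-point DFT: [0, -3-1i, -6, -3+1i]
Zero-padded 8-point DFT provides frequency interpolation.

DFT_8([x, 0, ...]) = [0, -2.2929-2.1213i, -3-1i, -3.7071-2.1213i, -6, -3.7071+2.1213i, -3+1i, -2.2929+2.1213i]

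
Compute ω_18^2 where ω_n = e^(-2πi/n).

ω_18^2 = e^(-2πi·2/18)
= cos(-2π·2/18) + i·sin(-2π·2/18)
= cos(-4π/18) + i·sin(-4π/18)

ω_18^2 = cos(-4π/18) + i·sin(-4π/18) = 0.7660-0.6428i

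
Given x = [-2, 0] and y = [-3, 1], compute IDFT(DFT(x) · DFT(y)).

(x ⊛ y)[n] = Σ(m=0 to 1) x[m] · y[(n-m) mod 2]

Computing each output sample:
(x ⊛ y)[0] = 6
(x ⊛ y)[1] = -2

x ⊛ y = [6, -2]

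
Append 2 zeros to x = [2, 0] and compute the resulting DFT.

Original 2-point DFT: [2, 2]
Zero-padded 4-point DFT provides frequency interpolation.

DFT_4([x, 0, ...]) = [2, 2, 2, 2]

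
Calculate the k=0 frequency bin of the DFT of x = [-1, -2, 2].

X[0] = Σ(n=0 to 2) x[n] · ω_3^0 = Σ x[n]
= (-1) + (-2) + (2)

X[0] = -1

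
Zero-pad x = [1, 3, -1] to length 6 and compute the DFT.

Original 3-point DFT: [3, -3.4641i, 3.4641i]
Zero-padded 6-point DFT provides frequency interpolation.

DFT_6([x, 0, ...]) = [3, 3.0000-1.7321i, -3.4641i, -3, 3.4641i, 3.0000+1.7321i]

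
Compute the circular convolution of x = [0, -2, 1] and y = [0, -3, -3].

(x ⊛ y)[n] = Σ(m=0 to 2) x[m] · y[(n-m) mod 3]

Computing each output sample:
(x ⊛ y)[0] = 3
(x ⊛ y)[1] = -3
(x ⊛ y)[2] = 6

x ⊛ y = [3, -3, 6]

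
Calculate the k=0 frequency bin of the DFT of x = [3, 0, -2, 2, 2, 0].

X[0] = Σ(n=0 to 5) x[n] · ω_6^0 = Σ x[n]
= (3) + (0) + (-2) + (2) + (2) + (0)

X[0] = 5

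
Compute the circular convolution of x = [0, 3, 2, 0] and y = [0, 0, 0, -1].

(x ⊛ y)[n] = Σ(m=0 to 3) x[m] · y[(n-m) mod 4]

Computing each output sample:
(x ⊛ y)[0] = -3
(x ⊛ y)[1] = -2
(x ⊛ y)[2] = 0
(x ⊛ y)[3] = 0

x ⊛ y = [-3, -2, 0, 0]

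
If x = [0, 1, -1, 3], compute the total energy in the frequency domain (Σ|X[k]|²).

Parseval: Σ|x[n]|² = (1/N)Σ|X[k]|², so Σ|X[k]|² = N·Σ|x[n]|² = 4·11.0000

Σ|X[k]|² = N·Σ|x[n]|² = 4·11.0000 = 44.0000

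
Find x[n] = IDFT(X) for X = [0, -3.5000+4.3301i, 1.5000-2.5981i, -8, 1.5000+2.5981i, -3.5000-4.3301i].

x[n] = (1/6) Σ(k=0 to 5) X[k] · e^(2πikn/6)

Computing each x[n]:
x[0] = -2
x[1] = 0
x[2] = -3
x[3] = 3
x[4] = 1
x[5] = 1

x = [-2, 0, -3, 3, 1, 1]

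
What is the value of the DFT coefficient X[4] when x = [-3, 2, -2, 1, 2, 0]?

X[4] = Σ(n=0 to 5) x[n] · ω_6^(4n) where ω_6 = e^(-2πi/6)
= (-3)·ω_6^0 + (2)·ω_6^4 + (-2)·ω_6^8 + (1)·ω_6^12 + (2)·ω_6^16 + (0)·ω_6^20

X[4] = -3.0000+5.1962i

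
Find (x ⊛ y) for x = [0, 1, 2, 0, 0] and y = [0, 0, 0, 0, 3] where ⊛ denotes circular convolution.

(x ⊛ y)[n] = Σ(m=0 to 4) x[m] · y[(n-m) mod 5]

Computing each output sample:
(x ⊛ y)[0] = 3
(x ⊛ y)[1] = 6
(x ⊛ y)[2] = 0
(x ⊛ y)[3] = 0
(x ⊛ y)[4] = 0

x ⊛ y = [3, 6, 0, 0, 0]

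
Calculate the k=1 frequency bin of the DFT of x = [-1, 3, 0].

X[1] = Σ(n=0 to 2) x[n] · ω_3^(1n) where ω_3 = e^(-2πi/3)
= (-1)·ω_3^0 + (3)·ω_3^1 + (0)·ω_3^2

X[1] = -2.5000-2.5981i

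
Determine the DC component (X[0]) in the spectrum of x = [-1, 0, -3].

X[0] = Σ(n=0 to 2) x[n] · ω_3^0 = Σ x[n]
= (-1) + (0) + (-3)

X[0] = -4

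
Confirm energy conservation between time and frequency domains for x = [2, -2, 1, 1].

Time domain:
Σ|x[n]|² = |2|² + |-2|² + |1|² + |1|² = 10.0000

Frequency domain:
(1/4)Σ|X[k]|² = (1/4)(|2|² + |1+3i|² + |4|² + |1-3i|²) = (1/4)·40.0000 = 10.0000

Both sides agree, confirming Parseval's theorem.

Σ|x[n]|² = (1/N)Σ|X[k]|² = 10.0000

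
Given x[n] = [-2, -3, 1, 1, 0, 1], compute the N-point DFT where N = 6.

X[k] = Σ(n=0 to 5) x[n] · ω_6^(nk)
where ω_6 = e^(-2πi/6)

Computing each X[k]:
X[0] = -2
X[1] = -4.5000+2.5981i
X[2] = -0.5000+4.3301i
X[3] = 0
X[4] = -0.5000-4.3301i
X[5] = -4.5000-2.5981i

X = [-2, -4.5000+2.5981i, -0.5000+4.3301i, 0, -0.5000-4.3301i, -4.5000-2.5981i]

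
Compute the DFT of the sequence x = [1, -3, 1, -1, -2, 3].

X[k] = Σ(n=0 to 5) x[n] · ω_6^(nk)
where ω_6 = e^(-2πi/6)

Computing each X[k]:
X[0] = -1
X[1] = 2.5000+2.5981i
X[2] = 0.5000+7.7942i
X[3] = 1
X[4] = 0.5000-7.7942i
X[5] = 2.5000-2.5981i

X = [-1, 2.5000+2.5981i, 0.5000+7.7942i, 1, 0.5000-7.7942i, 2.5000-2.5981i]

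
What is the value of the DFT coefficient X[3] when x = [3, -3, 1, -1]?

X[3] = Σ(n=0 to 3) x[n] · ω_4^(3n) where ω_4 = e^(-2πi/4)
= (3)·ω_4^0 + (-3)·ω_4^3 + (1)·ω_4^6 + (-1)·ω_4^9

X[3] = 2-2i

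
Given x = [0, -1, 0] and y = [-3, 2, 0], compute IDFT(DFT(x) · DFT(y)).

(x ⊛ y)[n] = Σ(m=0 to 2) x[m] · y[(n-m) mod 3]

Computing each output sample:
(x ⊛ y)[0] = 0
(x ⊛ y)[1] = 3
(x ⊛ y)[2] = -2

x ⊛ y = [0, 3, -2]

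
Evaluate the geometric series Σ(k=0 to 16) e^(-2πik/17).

Sum of all nth roots of unity equals 0 for n > 1 (geometric series with r ≠ 1).

0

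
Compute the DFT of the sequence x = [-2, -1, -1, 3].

X[k] = Σ(n=0 to 3) x[n] · ω_4^(nk)
where ω_4 = e^(-2πi/4)

Computing each X[k]:
X[0] = -1
X[1] = -1+4i
X[2] = -5
X[3] = -1-4i

X = [-1, -1+4i, -5, -1-4i]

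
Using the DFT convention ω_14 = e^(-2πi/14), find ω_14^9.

ω_14^9 = e^(-2πi·9/14)
= cos(-2π·9/14) + i·sin(-2π·9/14)
= cos(-18π/14) + i·sin(-18π/14)

ω_14^9 = cos(-18π/14) + i·sin(-18π/14) = -0.6235+0.7818i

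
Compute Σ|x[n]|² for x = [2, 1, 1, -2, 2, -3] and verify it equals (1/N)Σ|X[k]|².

Time domain:
Σ|x[n]|² = |2|² + |1|² + |1|² + |-2|² + |2|² + |-3|² = 23.0000

Frequency domain:
(1/6)Σ|X[k]|² = (1/6)(|1|² + |1.5000-2.5981i|² + |-0.5000-4.3301i|² + |9|² + |-0.5000+4.3301i|² + |1.5000+2.5981i|²) = (1/6)·138.0000 = 23.0000

Both sides agree, confirming Parseval's theorem.

Σ|x[n]|² = (1/N)Σ|X[k]|² = 23.0000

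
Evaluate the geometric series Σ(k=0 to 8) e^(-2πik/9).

Sum of all nth roots of unity equals 0 for n > 1 (geometric series with r ≠ 1).

0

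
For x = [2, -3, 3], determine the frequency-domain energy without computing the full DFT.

Parseval: Σ|x[n]|² = (1/N)Σ|X[k]|², so Σ|X[k]|² = N·Σ|x[n]|² = 3·22.0000

Σ|X[k]|² = N·Σ|x[n]|² = 3·22.0000 = 66.0000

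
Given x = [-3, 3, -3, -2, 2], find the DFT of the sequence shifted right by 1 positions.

Time shift by 1: X_shifted[k] = ω_5^(1k) · X[k]
Shifted x = [2, -3, 3, -3, -2]

DFT(x[n-1]) = [-3, 0.4549-2.5757i, 6.0451+6.2941i, 6.0451-6.2941i, 0.4549+2.5757i]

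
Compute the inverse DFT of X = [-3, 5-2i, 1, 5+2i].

x[n] = (1/4) Σ(k=0 to 3) X[k] · e^(2πikn/4)

Computing each x[n]:
x[0] = 2
x[1] = 0
x[2] = -3
x[3] = -2

x = [2, 0, -3, -2]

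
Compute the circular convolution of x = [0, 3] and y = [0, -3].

(x ⊛ y)[n] = Σ(m=0 to 1) x[m] · y[(n-m) mod 2]

Computing each output sample:
(x ⊛ y)[0] = -9
(x ⊛ y)[1] = 0

x ⊛ y = [-9, 0]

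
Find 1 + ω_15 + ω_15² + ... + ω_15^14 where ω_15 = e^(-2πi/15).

Sum of all nth roots of unity equals 0 for n > 1 (geometric series with r ≠ 1).

0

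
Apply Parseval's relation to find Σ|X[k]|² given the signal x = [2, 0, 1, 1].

Parseval: Σ|x[n]|² = (1/N)Σ|X[k]|², so Σ|X[k]|² = N·Σ|x[n]|² = 4·6.0000

Σ|X[k]|² = N·Σ|x[n]|² = 4·6.0000 = 24.0000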